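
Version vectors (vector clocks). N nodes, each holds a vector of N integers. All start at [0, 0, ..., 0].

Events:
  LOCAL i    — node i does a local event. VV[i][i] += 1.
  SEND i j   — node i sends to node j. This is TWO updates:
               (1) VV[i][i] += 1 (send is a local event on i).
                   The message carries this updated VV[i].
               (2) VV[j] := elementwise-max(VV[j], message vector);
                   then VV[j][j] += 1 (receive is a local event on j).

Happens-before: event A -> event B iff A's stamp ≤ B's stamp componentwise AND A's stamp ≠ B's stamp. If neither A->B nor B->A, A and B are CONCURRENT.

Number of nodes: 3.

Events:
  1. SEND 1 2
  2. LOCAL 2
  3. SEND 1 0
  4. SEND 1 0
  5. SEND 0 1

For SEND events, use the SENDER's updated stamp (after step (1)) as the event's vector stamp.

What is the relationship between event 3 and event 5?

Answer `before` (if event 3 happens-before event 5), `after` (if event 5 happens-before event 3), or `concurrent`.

Initial: VV[0]=[0, 0, 0]
Initial: VV[1]=[0, 0, 0]
Initial: VV[2]=[0, 0, 0]
Event 1: SEND 1->2: VV[1][1]++ -> VV[1]=[0, 1, 0], msg_vec=[0, 1, 0]; VV[2]=max(VV[2],msg_vec) then VV[2][2]++ -> VV[2]=[0, 1, 1]
Event 2: LOCAL 2: VV[2][2]++ -> VV[2]=[0, 1, 2]
Event 3: SEND 1->0: VV[1][1]++ -> VV[1]=[0, 2, 0], msg_vec=[0, 2, 0]; VV[0]=max(VV[0],msg_vec) then VV[0][0]++ -> VV[0]=[1, 2, 0]
Event 4: SEND 1->0: VV[1][1]++ -> VV[1]=[0, 3, 0], msg_vec=[0, 3, 0]; VV[0]=max(VV[0],msg_vec) then VV[0][0]++ -> VV[0]=[2, 3, 0]
Event 5: SEND 0->1: VV[0][0]++ -> VV[0]=[3, 3, 0], msg_vec=[3, 3, 0]; VV[1]=max(VV[1],msg_vec) then VV[1][1]++ -> VV[1]=[3, 4, 0]
Event 3 stamp: [0, 2, 0]
Event 5 stamp: [3, 3, 0]
[0, 2, 0] <= [3, 3, 0]? True
[3, 3, 0] <= [0, 2, 0]? False
Relation: before

Answer: before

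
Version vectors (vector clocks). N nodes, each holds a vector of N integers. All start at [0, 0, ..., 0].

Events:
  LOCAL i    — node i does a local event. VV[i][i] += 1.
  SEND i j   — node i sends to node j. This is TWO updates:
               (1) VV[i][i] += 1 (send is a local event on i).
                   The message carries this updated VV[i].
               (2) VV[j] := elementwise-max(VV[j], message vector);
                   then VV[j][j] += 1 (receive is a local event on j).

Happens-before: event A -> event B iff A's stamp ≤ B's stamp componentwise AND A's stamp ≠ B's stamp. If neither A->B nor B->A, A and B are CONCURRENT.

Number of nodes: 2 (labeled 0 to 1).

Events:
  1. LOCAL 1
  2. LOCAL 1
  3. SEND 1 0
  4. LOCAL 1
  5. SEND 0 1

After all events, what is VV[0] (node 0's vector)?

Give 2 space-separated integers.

Answer: 2 3

Derivation:
Initial: VV[0]=[0, 0]
Initial: VV[1]=[0, 0]
Event 1: LOCAL 1: VV[1][1]++ -> VV[1]=[0, 1]
Event 2: LOCAL 1: VV[1][1]++ -> VV[1]=[0, 2]
Event 3: SEND 1->0: VV[1][1]++ -> VV[1]=[0, 3], msg_vec=[0, 3]; VV[0]=max(VV[0],msg_vec) then VV[0][0]++ -> VV[0]=[1, 3]
Event 4: LOCAL 1: VV[1][1]++ -> VV[1]=[0, 4]
Event 5: SEND 0->1: VV[0][0]++ -> VV[0]=[2, 3], msg_vec=[2, 3]; VV[1]=max(VV[1],msg_vec) then VV[1][1]++ -> VV[1]=[2, 5]
Final vectors: VV[0]=[2, 3]; VV[1]=[2, 5]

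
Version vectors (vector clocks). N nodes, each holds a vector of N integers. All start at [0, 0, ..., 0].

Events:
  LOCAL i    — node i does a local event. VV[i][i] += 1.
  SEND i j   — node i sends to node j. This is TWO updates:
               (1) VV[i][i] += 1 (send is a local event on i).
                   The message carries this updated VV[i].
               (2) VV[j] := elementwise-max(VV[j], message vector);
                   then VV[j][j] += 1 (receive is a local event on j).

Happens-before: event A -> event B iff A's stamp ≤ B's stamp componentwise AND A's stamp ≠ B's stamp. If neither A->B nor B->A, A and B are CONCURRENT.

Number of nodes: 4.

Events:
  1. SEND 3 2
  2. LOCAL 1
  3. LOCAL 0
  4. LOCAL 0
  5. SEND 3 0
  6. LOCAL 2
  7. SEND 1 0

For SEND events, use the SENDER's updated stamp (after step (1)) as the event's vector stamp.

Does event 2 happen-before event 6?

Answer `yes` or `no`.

Initial: VV[0]=[0, 0, 0, 0]
Initial: VV[1]=[0, 0, 0, 0]
Initial: VV[2]=[0, 0, 0, 0]
Initial: VV[3]=[0, 0, 0, 0]
Event 1: SEND 3->2: VV[3][3]++ -> VV[3]=[0, 0, 0, 1], msg_vec=[0, 0, 0, 1]; VV[2]=max(VV[2],msg_vec) then VV[2][2]++ -> VV[2]=[0, 0, 1, 1]
Event 2: LOCAL 1: VV[1][1]++ -> VV[1]=[0, 1, 0, 0]
Event 3: LOCAL 0: VV[0][0]++ -> VV[0]=[1, 0, 0, 0]
Event 4: LOCAL 0: VV[0][0]++ -> VV[0]=[2, 0, 0, 0]
Event 5: SEND 3->0: VV[3][3]++ -> VV[3]=[0, 0, 0, 2], msg_vec=[0, 0, 0, 2]; VV[0]=max(VV[0],msg_vec) then VV[0][0]++ -> VV[0]=[3, 0, 0, 2]
Event 6: LOCAL 2: VV[2][2]++ -> VV[2]=[0, 0, 2, 1]
Event 7: SEND 1->0: VV[1][1]++ -> VV[1]=[0, 2, 0, 0], msg_vec=[0, 2, 0, 0]; VV[0]=max(VV[0],msg_vec) then VV[0][0]++ -> VV[0]=[4, 2, 0, 2]
Event 2 stamp: [0, 1, 0, 0]
Event 6 stamp: [0, 0, 2, 1]
[0, 1, 0, 0] <= [0, 0, 2, 1]? False. Equal? False. Happens-before: False

Answer: no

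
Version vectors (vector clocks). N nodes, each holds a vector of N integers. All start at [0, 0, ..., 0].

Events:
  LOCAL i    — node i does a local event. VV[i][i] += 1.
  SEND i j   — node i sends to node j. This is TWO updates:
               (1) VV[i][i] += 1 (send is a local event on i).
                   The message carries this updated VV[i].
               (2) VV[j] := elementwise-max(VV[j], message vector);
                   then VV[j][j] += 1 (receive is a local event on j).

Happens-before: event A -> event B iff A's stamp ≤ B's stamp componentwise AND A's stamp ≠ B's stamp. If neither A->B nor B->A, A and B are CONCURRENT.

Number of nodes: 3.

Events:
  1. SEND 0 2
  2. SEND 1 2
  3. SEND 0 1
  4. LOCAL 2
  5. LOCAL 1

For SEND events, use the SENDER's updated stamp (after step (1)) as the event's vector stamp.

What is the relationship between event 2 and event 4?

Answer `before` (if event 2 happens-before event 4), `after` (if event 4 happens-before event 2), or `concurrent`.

Initial: VV[0]=[0, 0, 0]
Initial: VV[1]=[0, 0, 0]
Initial: VV[2]=[0, 0, 0]
Event 1: SEND 0->2: VV[0][0]++ -> VV[0]=[1, 0, 0], msg_vec=[1, 0, 0]; VV[2]=max(VV[2],msg_vec) then VV[2][2]++ -> VV[2]=[1, 0, 1]
Event 2: SEND 1->2: VV[1][1]++ -> VV[1]=[0, 1, 0], msg_vec=[0, 1, 0]; VV[2]=max(VV[2],msg_vec) then VV[2][2]++ -> VV[2]=[1, 1, 2]
Event 3: SEND 0->1: VV[0][0]++ -> VV[0]=[2, 0, 0], msg_vec=[2, 0, 0]; VV[1]=max(VV[1],msg_vec) then VV[1][1]++ -> VV[1]=[2, 2, 0]
Event 4: LOCAL 2: VV[2][2]++ -> VV[2]=[1, 1, 3]
Event 5: LOCAL 1: VV[1][1]++ -> VV[1]=[2, 3, 0]
Event 2 stamp: [0, 1, 0]
Event 4 stamp: [1, 1, 3]
[0, 1, 0] <= [1, 1, 3]? True
[1, 1, 3] <= [0, 1, 0]? False
Relation: before

Answer: before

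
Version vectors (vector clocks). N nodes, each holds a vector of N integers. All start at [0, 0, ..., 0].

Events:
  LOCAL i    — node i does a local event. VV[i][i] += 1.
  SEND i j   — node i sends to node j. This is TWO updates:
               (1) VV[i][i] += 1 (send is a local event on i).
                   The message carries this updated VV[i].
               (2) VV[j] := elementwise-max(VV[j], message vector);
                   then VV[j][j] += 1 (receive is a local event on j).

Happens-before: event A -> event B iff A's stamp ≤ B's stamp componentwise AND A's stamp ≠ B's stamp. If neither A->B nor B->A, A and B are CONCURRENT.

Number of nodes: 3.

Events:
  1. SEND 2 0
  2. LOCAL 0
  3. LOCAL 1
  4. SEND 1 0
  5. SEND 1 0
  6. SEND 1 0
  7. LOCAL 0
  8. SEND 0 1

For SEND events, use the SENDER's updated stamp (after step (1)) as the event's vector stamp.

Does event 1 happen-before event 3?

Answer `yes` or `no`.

Answer: no

Derivation:
Initial: VV[0]=[0, 0, 0]
Initial: VV[1]=[0, 0, 0]
Initial: VV[2]=[0, 0, 0]
Event 1: SEND 2->0: VV[2][2]++ -> VV[2]=[0, 0, 1], msg_vec=[0, 0, 1]; VV[0]=max(VV[0],msg_vec) then VV[0][0]++ -> VV[0]=[1, 0, 1]
Event 2: LOCAL 0: VV[0][0]++ -> VV[0]=[2, 0, 1]
Event 3: LOCAL 1: VV[1][1]++ -> VV[1]=[0, 1, 0]
Event 4: SEND 1->0: VV[1][1]++ -> VV[1]=[0, 2, 0], msg_vec=[0, 2, 0]; VV[0]=max(VV[0],msg_vec) then VV[0][0]++ -> VV[0]=[3, 2, 1]
Event 5: SEND 1->0: VV[1][1]++ -> VV[1]=[0, 3, 0], msg_vec=[0, 3, 0]; VV[0]=max(VV[0],msg_vec) then VV[0][0]++ -> VV[0]=[4, 3, 1]
Event 6: SEND 1->0: VV[1][1]++ -> VV[1]=[0, 4, 0], msg_vec=[0, 4, 0]; VV[0]=max(VV[0],msg_vec) then VV[0][0]++ -> VV[0]=[5, 4, 1]
Event 7: LOCAL 0: VV[0][0]++ -> VV[0]=[6, 4, 1]
Event 8: SEND 0->1: VV[0][0]++ -> VV[0]=[7, 4, 1], msg_vec=[7, 4, 1]; VV[1]=max(VV[1],msg_vec) then VV[1][1]++ -> VV[1]=[7, 5, 1]
Event 1 stamp: [0, 0, 1]
Event 3 stamp: [0, 1, 0]
[0, 0, 1] <= [0, 1, 0]? False. Equal? False. Happens-before: False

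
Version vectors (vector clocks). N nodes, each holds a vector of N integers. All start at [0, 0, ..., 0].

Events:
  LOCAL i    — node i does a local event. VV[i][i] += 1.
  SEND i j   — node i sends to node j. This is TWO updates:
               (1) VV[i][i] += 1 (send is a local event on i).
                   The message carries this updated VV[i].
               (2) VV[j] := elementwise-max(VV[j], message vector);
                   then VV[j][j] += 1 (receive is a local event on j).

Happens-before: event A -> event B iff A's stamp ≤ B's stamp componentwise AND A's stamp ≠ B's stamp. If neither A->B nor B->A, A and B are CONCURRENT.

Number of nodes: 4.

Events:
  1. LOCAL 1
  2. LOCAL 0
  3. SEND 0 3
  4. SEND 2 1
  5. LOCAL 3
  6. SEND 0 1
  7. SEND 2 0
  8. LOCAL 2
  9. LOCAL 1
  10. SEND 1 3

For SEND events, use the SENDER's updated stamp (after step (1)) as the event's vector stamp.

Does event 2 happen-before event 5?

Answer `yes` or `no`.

Initial: VV[0]=[0, 0, 0, 0]
Initial: VV[1]=[0, 0, 0, 0]
Initial: VV[2]=[0, 0, 0, 0]
Initial: VV[3]=[0, 0, 0, 0]
Event 1: LOCAL 1: VV[1][1]++ -> VV[1]=[0, 1, 0, 0]
Event 2: LOCAL 0: VV[0][0]++ -> VV[0]=[1, 0, 0, 0]
Event 3: SEND 0->3: VV[0][0]++ -> VV[0]=[2, 0, 0, 0], msg_vec=[2, 0, 0, 0]; VV[3]=max(VV[3],msg_vec) then VV[3][3]++ -> VV[3]=[2, 0, 0, 1]
Event 4: SEND 2->1: VV[2][2]++ -> VV[2]=[0, 0, 1, 0], msg_vec=[0, 0, 1, 0]; VV[1]=max(VV[1],msg_vec) then VV[1][1]++ -> VV[1]=[0, 2, 1, 0]
Event 5: LOCAL 3: VV[3][3]++ -> VV[3]=[2, 0, 0, 2]
Event 6: SEND 0->1: VV[0][0]++ -> VV[0]=[3, 0, 0, 0], msg_vec=[3, 0, 0, 0]; VV[1]=max(VV[1],msg_vec) then VV[1][1]++ -> VV[1]=[3, 3, 1, 0]
Event 7: SEND 2->0: VV[2][2]++ -> VV[2]=[0, 0, 2, 0], msg_vec=[0, 0, 2, 0]; VV[0]=max(VV[0],msg_vec) then VV[0][0]++ -> VV[0]=[4, 0, 2, 0]
Event 8: LOCAL 2: VV[2][2]++ -> VV[2]=[0, 0, 3, 0]
Event 9: LOCAL 1: VV[1][1]++ -> VV[1]=[3, 4, 1, 0]
Event 10: SEND 1->3: VV[1][1]++ -> VV[1]=[3, 5, 1, 0], msg_vec=[3, 5, 1, 0]; VV[3]=max(VV[3],msg_vec) then VV[3][3]++ -> VV[3]=[3, 5, 1, 3]
Event 2 stamp: [1, 0, 0, 0]
Event 5 stamp: [2, 0, 0, 2]
[1, 0, 0, 0] <= [2, 0, 0, 2]? True. Equal? False. Happens-before: True

Answer: yes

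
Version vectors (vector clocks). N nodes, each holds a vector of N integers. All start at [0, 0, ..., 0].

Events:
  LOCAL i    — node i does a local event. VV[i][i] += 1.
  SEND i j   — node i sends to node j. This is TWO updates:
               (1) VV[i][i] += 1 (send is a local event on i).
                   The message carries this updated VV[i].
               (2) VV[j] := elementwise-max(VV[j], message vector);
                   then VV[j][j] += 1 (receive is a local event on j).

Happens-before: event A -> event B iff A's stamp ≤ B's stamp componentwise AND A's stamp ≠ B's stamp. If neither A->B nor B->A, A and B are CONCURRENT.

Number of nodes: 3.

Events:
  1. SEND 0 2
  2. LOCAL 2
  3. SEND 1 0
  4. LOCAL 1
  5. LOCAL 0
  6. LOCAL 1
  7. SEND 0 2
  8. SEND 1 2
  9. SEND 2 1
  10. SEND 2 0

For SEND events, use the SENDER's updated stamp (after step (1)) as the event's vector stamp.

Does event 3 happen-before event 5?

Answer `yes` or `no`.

Initial: VV[0]=[0, 0, 0]
Initial: VV[1]=[0, 0, 0]
Initial: VV[2]=[0, 0, 0]
Event 1: SEND 0->2: VV[0][0]++ -> VV[0]=[1, 0, 0], msg_vec=[1, 0, 0]; VV[2]=max(VV[2],msg_vec) then VV[2][2]++ -> VV[2]=[1, 0, 1]
Event 2: LOCAL 2: VV[2][2]++ -> VV[2]=[1, 0, 2]
Event 3: SEND 1->0: VV[1][1]++ -> VV[1]=[0, 1, 0], msg_vec=[0, 1, 0]; VV[0]=max(VV[0],msg_vec) then VV[0][0]++ -> VV[0]=[2, 1, 0]
Event 4: LOCAL 1: VV[1][1]++ -> VV[1]=[0, 2, 0]
Event 5: LOCAL 0: VV[0][0]++ -> VV[0]=[3, 1, 0]
Event 6: LOCAL 1: VV[1][1]++ -> VV[1]=[0, 3, 0]
Event 7: SEND 0->2: VV[0][0]++ -> VV[0]=[4, 1, 0], msg_vec=[4, 1, 0]; VV[2]=max(VV[2],msg_vec) then VV[2][2]++ -> VV[2]=[4, 1, 3]
Event 8: SEND 1->2: VV[1][1]++ -> VV[1]=[0, 4, 0], msg_vec=[0, 4, 0]; VV[2]=max(VV[2],msg_vec) then VV[2][2]++ -> VV[2]=[4, 4, 4]
Event 9: SEND 2->1: VV[2][2]++ -> VV[2]=[4, 4, 5], msg_vec=[4, 4, 5]; VV[1]=max(VV[1],msg_vec) then VV[1][1]++ -> VV[1]=[4, 5, 5]
Event 10: SEND 2->0: VV[2][2]++ -> VV[2]=[4, 4, 6], msg_vec=[4, 4, 6]; VV[0]=max(VV[0],msg_vec) then VV[0][0]++ -> VV[0]=[5, 4, 6]
Event 3 stamp: [0, 1, 0]
Event 5 stamp: [3, 1, 0]
[0, 1, 0] <= [3, 1, 0]? True. Equal? False. Happens-before: True

Answer: yes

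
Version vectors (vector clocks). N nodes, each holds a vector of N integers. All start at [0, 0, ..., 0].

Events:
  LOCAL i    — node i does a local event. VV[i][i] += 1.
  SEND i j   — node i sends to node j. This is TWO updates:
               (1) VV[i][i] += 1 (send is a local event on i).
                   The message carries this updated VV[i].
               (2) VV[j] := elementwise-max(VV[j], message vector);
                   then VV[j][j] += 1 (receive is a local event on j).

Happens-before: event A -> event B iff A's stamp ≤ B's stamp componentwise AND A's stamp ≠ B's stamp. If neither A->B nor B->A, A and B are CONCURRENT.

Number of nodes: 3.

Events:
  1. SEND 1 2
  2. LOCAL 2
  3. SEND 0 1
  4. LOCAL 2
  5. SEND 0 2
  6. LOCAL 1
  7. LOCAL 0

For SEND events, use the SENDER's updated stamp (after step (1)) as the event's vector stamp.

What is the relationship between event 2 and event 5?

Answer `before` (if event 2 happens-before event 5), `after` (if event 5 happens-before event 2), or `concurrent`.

Initial: VV[0]=[0, 0, 0]
Initial: VV[1]=[0, 0, 0]
Initial: VV[2]=[0, 0, 0]
Event 1: SEND 1->2: VV[1][1]++ -> VV[1]=[0, 1, 0], msg_vec=[0, 1, 0]; VV[2]=max(VV[2],msg_vec) then VV[2][2]++ -> VV[2]=[0, 1, 1]
Event 2: LOCAL 2: VV[2][2]++ -> VV[2]=[0, 1, 2]
Event 3: SEND 0->1: VV[0][0]++ -> VV[0]=[1, 0, 0], msg_vec=[1, 0, 0]; VV[1]=max(VV[1],msg_vec) then VV[1][1]++ -> VV[1]=[1, 2, 0]
Event 4: LOCAL 2: VV[2][2]++ -> VV[2]=[0, 1, 3]
Event 5: SEND 0->2: VV[0][0]++ -> VV[0]=[2, 0, 0], msg_vec=[2, 0, 0]; VV[2]=max(VV[2],msg_vec) then VV[2][2]++ -> VV[2]=[2, 1, 4]
Event 6: LOCAL 1: VV[1][1]++ -> VV[1]=[1, 3, 0]
Event 7: LOCAL 0: VV[0][0]++ -> VV[0]=[3, 0, 0]
Event 2 stamp: [0, 1, 2]
Event 5 stamp: [2, 0, 0]
[0, 1, 2] <= [2, 0, 0]? False
[2, 0, 0] <= [0, 1, 2]? False
Relation: concurrent

Answer: concurrent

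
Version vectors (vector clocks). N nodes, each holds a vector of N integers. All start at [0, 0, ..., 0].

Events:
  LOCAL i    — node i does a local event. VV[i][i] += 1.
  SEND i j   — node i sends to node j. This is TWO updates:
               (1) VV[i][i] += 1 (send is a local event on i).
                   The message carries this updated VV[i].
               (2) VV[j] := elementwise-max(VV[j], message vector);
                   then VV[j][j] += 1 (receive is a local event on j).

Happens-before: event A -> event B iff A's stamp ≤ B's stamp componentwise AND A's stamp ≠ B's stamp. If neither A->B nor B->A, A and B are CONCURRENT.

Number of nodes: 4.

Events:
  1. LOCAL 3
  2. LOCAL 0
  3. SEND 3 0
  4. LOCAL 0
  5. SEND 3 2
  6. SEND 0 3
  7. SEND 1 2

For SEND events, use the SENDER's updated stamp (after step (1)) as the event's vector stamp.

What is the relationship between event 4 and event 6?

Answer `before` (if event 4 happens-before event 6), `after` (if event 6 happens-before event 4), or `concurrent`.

Answer: before

Derivation:
Initial: VV[0]=[0, 0, 0, 0]
Initial: VV[1]=[0, 0, 0, 0]
Initial: VV[2]=[0, 0, 0, 0]
Initial: VV[3]=[0, 0, 0, 0]
Event 1: LOCAL 3: VV[3][3]++ -> VV[3]=[0, 0, 0, 1]
Event 2: LOCAL 0: VV[0][0]++ -> VV[0]=[1, 0, 0, 0]
Event 3: SEND 3->0: VV[3][3]++ -> VV[3]=[0, 0, 0, 2], msg_vec=[0, 0, 0, 2]; VV[0]=max(VV[0],msg_vec) then VV[0][0]++ -> VV[0]=[2, 0, 0, 2]
Event 4: LOCAL 0: VV[0][0]++ -> VV[0]=[3, 0, 0, 2]
Event 5: SEND 3->2: VV[3][3]++ -> VV[3]=[0, 0, 0, 3], msg_vec=[0, 0, 0, 3]; VV[2]=max(VV[2],msg_vec) then VV[2][2]++ -> VV[2]=[0, 0, 1, 3]
Event 6: SEND 0->3: VV[0][0]++ -> VV[0]=[4, 0, 0, 2], msg_vec=[4, 0, 0, 2]; VV[3]=max(VV[3],msg_vec) then VV[3][3]++ -> VV[3]=[4, 0, 0, 4]
Event 7: SEND 1->2: VV[1][1]++ -> VV[1]=[0, 1, 0, 0], msg_vec=[0, 1, 0, 0]; VV[2]=max(VV[2],msg_vec) then VV[2][2]++ -> VV[2]=[0, 1, 2, 3]
Event 4 stamp: [3, 0, 0, 2]
Event 6 stamp: [4, 0, 0, 2]
[3, 0, 0, 2] <= [4, 0, 0, 2]? True
[4, 0, 0, 2] <= [3, 0, 0, 2]? False
Relation: before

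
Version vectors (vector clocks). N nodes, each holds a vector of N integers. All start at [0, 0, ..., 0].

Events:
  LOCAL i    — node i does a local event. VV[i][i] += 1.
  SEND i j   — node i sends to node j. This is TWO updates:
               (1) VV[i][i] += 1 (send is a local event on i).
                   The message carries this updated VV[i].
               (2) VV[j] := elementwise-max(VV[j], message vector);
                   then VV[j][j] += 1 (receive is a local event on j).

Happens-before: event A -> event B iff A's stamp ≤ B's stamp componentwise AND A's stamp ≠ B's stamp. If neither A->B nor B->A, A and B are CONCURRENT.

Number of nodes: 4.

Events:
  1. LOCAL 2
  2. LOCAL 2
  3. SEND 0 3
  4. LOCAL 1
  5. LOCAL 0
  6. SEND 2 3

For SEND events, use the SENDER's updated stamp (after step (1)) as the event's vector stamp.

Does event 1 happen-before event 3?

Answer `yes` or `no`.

Initial: VV[0]=[0, 0, 0, 0]
Initial: VV[1]=[0, 0, 0, 0]
Initial: VV[2]=[0, 0, 0, 0]
Initial: VV[3]=[0, 0, 0, 0]
Event 1: LOCAL 2: VV[2][2]++ -> VV[2]=[0, 0, 1, 0]
Event 2: LOCAL 2: VV[2][2]++ -> VV[2]=[0, 0, 2, 0]
Event 3: SEND 0->3: VV[0][0]++ -> VV[0]=[1, 0, 0, 0], msg_vec=[1, 0, 0, 0]; VV[3]=max(VV[3],msg_vec) then VV[3][3]++ -> VV[3]=[1, 0, 0, 1]
Event 4: LOCAL 1: VV[1][1]++ -> VV[1]=[0, 1, 0, 0]
Event 5: LOCAL 0: VV[0][0]++ -> VV[0]=[2, 0, 0, 0]
Event 6: SEND 2->3: VV[2][2]++ -> VV[2]=[0, 0, 3, 0], msg_vec=[0, 0, 3, 0]; VV[3]=max(VV[3],msg_vec) then VV[3][3]++ -> VV[3]=[1, 0, 3, 2]
Event 1 stamp: [0, 0, 1, 0]
Event 3 stamp: [1, 0, 0, 0]
[0, 0, 1, 0] <= [1, 0, 0, 0]? False. Equal? False. Happens-before: False

Answer: no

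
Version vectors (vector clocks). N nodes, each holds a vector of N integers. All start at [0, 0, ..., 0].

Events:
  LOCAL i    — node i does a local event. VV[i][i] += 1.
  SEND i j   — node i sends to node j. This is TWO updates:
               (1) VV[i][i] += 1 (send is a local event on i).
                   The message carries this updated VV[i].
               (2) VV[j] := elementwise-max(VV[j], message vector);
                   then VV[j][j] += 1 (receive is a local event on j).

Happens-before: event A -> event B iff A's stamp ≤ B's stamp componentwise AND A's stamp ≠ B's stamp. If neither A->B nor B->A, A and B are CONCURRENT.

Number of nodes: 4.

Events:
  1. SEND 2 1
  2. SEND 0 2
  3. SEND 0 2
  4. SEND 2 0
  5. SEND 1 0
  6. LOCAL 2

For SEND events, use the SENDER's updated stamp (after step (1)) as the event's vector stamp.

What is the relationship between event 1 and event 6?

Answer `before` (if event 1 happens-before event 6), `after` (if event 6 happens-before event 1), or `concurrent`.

Initial: VV[0]=[0, 0, 0, 0]
Initial: VV[1]=[0, 0, 0, 0]
Initial: VV[2]=[0, 0, 0, 0]
Initial: VV[3]=[0, 0, 0, 0]
Event 1: SEND 2->1: VV[2][2]++ -> VV[2]=[0, 0, 1, 0], msg_vec=[0, 0, 1, 0]; VV[1]=max(VV[1],msg_vec) then VV[1][1]++ -> VV[1]=[0, 1, 1, 0]
Event 2: SEND 0->2: VV[0][0]++ -> VV[0]=[1, 0, 0, 0], msg_vec=[1, 0, 0, 0]; VV[2]=max(VV[2],msg_vec) then VV[2][2]++ -> VV[2]=[1, 0, 2, 0]
Event 3: SEND 0->2: VV[0][0]++ -> VV[0]=[2, 0, 0, 0], msg_vec=[2, 0, 0, 0]; VV[2]=max(VV[2],msg_vec) then VV[2][2]++ -> VV[2]=[2, 0, 3, 0]
Event 4: SEND 2->0: VV[2][2]++ -> VV[2]=[2, 0, 4, 0], msg_vec=[2, 0, 4, 0]; VV[0]=max(VV[0],msg_vec) then VV[0][0]++ -> VV[0]=[3, 0, 4, 0]
Event 5: SEND 1->0: VV[1][1]++ -> VV[1]=[0, 2, 1, 0], msg_vec=[0, 2, 1, 0]; VV[0]=max(VV[0],msg_vec) then VV[0][0]++ -> VV[0]=[4, 2, 4, 0]
Event 6: LOCAL 2: VV[2][2]++ -> VV[2]=[2, 0, 5, 0]
Event 1 stamp: [0, 0, 1, 0]
Event 6 stamp: [2, 0, 5, 0]
[0, 0, 1, 0] <= [2, 0, 5, 0]? True
[2, 0, 5, 0] <= [0, 0, 1, 0]? False
Relation: before

Answer: before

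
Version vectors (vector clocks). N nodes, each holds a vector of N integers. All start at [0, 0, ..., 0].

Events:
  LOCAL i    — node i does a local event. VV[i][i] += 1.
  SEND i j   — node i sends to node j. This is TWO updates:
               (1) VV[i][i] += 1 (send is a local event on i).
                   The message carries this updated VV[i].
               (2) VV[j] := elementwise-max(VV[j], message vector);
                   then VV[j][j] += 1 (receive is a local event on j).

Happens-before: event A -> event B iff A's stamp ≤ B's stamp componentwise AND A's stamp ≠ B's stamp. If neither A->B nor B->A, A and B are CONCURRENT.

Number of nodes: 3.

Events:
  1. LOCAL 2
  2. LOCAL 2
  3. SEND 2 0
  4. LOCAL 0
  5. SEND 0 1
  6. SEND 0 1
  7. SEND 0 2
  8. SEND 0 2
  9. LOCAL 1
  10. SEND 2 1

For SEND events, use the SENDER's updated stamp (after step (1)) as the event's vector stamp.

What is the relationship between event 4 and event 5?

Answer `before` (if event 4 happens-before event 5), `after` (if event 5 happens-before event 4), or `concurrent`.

Answer: before

Derivation:
Initial: VV[0]=[0, 0, 0]
Initial: VV[1]=[0, 0, 0]
Initial: VV[2]=[0, 0, 0]
Event 1: LOCAL 2: VV[2][2]++ -> VV[2]=[0, 0, 1]
Event 2: LOCAL 2: VV[2][2]++ -> VV[2]=[0, 0, 2]
Event 3: SEND 2->0: VV[2][2]++ -> VV[2]=[0, 0, 3], msg_vec=[0, 0, 3]; VV[0]=max(VV[0],msg_vec) then VV[0][0]++ -> VV[0]=[1, 0, 3]
Event 4: LOCAL 0: VV[0][0]++ -> VV[0]=[2, 0, 3]
Event 5: SEND 0->1: VV[0][0]++ -> VV[0]=[3, 0, 3], msg_vec=[3, 0, 3]; VV[1]=max(VV[1],msg_vec) then VV[1][1]++ -> VV[1]=[3, 1, 3]
Event 6: SEND 0->1: VV[0][0]++ -> VV[0]=[4, 0, 3], msg_vec=[4, 0, 3]; VV[1]=max(VV[1],msg_vec) then VV[1][1]++ -> VV[1]=[4, 2, 3]
Event 7: SEND 0->2: VV[0][0]++ -> VV[0]=[5, 0, 3], msg_vec=[5, 0, 3]; VV[2]=max(VV[2],msg_vec) then VV[2][2]++ -> VV[2]=[5, 0, 4]
Event 8: SEND 0->2: VV[0][0]++ -> VV[0]=[6, 0, 3], msg_vec=[6, 0, 3]; VV[2]=max(VV[2],msg_vec) then VV[2][2]++ -> VV[2]=[6, 0, 5]
Event 9: LOCAL 1: VV[1][1]++ -> VV[1]=[4, 3, 3]
Event 10: SEND 2->1: VV[2][2]++ -> VV[2]=[6, 0, 6], msg_vec=[6, 0, 6]; VV[1]=max(VV[1],msg_vec) then VV[1][1]++ -> VV[1]=[6, 4, 6]
Event 4 stamp: [2, 0, 3]
Event 5 stamp: [3, 0, 3]
[2, 0, 3] <= [3, 0, 3]? True
[3, 0, 3] <= [2, 0, 3]? False
Relation: before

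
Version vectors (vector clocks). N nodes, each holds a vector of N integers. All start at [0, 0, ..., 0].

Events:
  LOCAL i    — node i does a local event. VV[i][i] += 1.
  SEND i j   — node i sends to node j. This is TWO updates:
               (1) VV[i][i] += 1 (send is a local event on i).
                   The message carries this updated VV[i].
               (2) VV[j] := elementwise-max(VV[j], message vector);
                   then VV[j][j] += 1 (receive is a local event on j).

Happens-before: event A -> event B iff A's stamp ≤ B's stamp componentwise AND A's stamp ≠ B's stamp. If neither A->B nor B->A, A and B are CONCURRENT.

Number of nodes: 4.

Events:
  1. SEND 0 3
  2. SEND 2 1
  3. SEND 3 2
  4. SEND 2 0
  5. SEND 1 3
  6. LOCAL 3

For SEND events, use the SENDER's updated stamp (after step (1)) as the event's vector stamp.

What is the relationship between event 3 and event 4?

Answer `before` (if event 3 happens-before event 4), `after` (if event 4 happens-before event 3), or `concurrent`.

Initial: VV[0]=[0, 0, 0, 0]
Initial: VV[1]=[0, 0, 0, 0]
Initial: VV[2]=[0, 0, 0, 0]
Initial: VV[3]=[0, 0, 0, 0]
Event 1: SEND 0->3: VV[0][0]++ -> VV[0]=[1, 0, 0, 0], msg_vec=[1, 0, 0, 0]; VV[3]=max(VV[3],msg_vec) then VV[3][3]++ -> VV[3]=[1, 0, 0, 1]
Event 2: SEND 2->1: VV[2][2]++ -> VV[2]=[0, 0, 1, 0], msg_vec=[0, 0, 1, 0]; VV[1]=max(VV[1],msg_vec) then VV[1][1]++ -> VV[1]=[0, 1, 1, 0]
Event 3: SEND 3->2: VV[3][3]++ -> VV[3]=[1, 0, 0, 2], msg_vec=[1, 0, 0, 2]; VV[2]=max(VV[2],msg_vec) then VV[2][2]++ -> VV[2]=[1, 0, 2, 2]
Event 4: SEND 2->0: VV[2][2]++ -> VV[2]=[1, 0, 3, 2], msg_vec=[1, 0, 3, 2]; VV[0]=max(VV[0],msg_vec) then VV[0][0]++ -> VV[0]=[2, 0, 3, 2]
Event 5: SEND 1->3: VV[1][1]++ -> VV[1]=[0, 2, 1, 0], msg_vec=[0, 2, 1, 0]; VV[3]=max(VV[3],msg_vec) then VV[3][3]++ -> VV[3]=[1, 2, 1, 3]
Event 6: LOCAL 3: VV[3][3]++ -> VV[3]=[1, 2, 1, 4]
Event 3 stamp: [1, 0, 0, 2]
Event 4 stamp: [1, 0, 3, 2]
[1, 0, 0, 2] <= [1, 0, 3, 2]? True
[1, 0, 3, 2] <= [1, 0, 0, 2]? False
Relation: before

Answer: before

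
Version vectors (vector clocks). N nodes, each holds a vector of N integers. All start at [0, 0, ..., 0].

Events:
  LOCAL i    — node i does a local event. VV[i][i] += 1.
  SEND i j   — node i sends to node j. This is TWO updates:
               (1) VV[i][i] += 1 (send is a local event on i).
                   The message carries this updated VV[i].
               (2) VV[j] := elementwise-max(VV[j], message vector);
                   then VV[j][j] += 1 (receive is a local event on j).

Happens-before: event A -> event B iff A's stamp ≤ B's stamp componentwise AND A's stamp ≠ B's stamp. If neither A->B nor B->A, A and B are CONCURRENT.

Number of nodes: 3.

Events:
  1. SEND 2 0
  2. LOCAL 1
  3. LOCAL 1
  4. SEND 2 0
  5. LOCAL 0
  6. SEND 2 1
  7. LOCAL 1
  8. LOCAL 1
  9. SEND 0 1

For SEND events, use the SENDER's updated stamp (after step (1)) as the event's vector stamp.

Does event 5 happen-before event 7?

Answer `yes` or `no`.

Answer: no

Derivation:
Initial: VV[0]=[0, 0, 0]
Initial: VV[1]=[0, 0, 0]
Initial: VV[2]=[0, 0, 0]
Event 1: SEND 2->0: VV[2][2]++ -> VV[2]=[0, 0, 1], msg_vec=[0, 0, 1]; VV[0]=max(VV[0],msg_vec) then VV[0][0]++ -> VV[0]=[1, 0, 1]
Event 2: LOCAL 1: VV[1][1]++ -> VV[1]=[0, 1, 0]
Event 3: LOCAL 1: VV[1][1]++ -> VV[1]=[0, 2, 0]
Event 4: SEND 2->0: VV[2][2]++ -> VV[2]=[0, 0, 2], msg_vec=[0, 0, 2]; VV[0]=max(VV[0],msg_vec) then VV[0][0]++ -> VV[0]=[2, 0, 2]
Event 5: LOCAL 0: VV[0][0]++ -> VV[0]=[3, 0, 2]
Event 6: SEND 2->1: VV[2][2]++ -> VV[2]=[0, 0, 3], msg_vec=[0, 0, 3]; VV[1]=max(VV[1],msg_vec) then VV[1][1]++ -> VV[1]=[0, 3, 3]
Event 7: LOCAL 1: VV[1][1]++ -> VV[1]=[0, 4, 3]
Event 8: LOCAL 1: VV[1][1]++ -> VV[1]=[0, 5, 3]
Event 9: SEND 0->1: VV[0][0]++ -> VV[0]=[4, 0, 2], msg_vec=[4, 0, 2]; VV[1]=max(VV[1],msg_vec) then VV[1][1]++ -> VV[1]=[4, 6, 3]
Event 5 stamp: [3, 0, 2]
Event 7 stamp: [0, 4, 3]
[3, 0, 2] <= [0, 4, 3]? False. Equal? False. Happens-before: False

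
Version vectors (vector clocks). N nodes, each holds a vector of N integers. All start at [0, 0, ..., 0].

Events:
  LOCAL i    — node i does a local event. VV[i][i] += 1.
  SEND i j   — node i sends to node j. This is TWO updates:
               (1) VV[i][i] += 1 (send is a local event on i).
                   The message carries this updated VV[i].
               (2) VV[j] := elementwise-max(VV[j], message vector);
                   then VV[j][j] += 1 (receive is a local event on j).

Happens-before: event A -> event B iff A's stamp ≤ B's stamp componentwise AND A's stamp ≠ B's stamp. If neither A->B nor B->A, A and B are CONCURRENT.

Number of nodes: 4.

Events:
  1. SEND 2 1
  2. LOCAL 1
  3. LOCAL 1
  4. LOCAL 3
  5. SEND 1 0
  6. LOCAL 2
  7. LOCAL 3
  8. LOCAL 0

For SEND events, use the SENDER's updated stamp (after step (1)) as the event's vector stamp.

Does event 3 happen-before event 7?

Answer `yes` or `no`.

Initial: VV[0]=[0, 0, 0, 0]
Initial: VV[1]=[0, 0, 0, 0]
Initial: VV[2]=[0, 0, 0, 0]
Initial: VV[3]=[0, 0, 0, 0]
Event 1: SEND 2->1: VV[2][2]++ -> VV[2]=[0, 0, 1, 0], msg_vec=[0, 0, 1, 0]; VV[1]=max(VV[1],msg_vec) then VV[1][1]++ -> VV[1]=[0, 1, 1, 0]
Event 2: LOCAL 1: VV[1][1]++ -> VV[1]=[0, 2, 1, 0]
Event 3: LOCAL 1: VV[1][1]++ -> VV[1]=[0, 3, 1, 0]
Event 4: LOCAL 3: VV[3][3]++ -> VV[3]=[0, 0, 0, 1]
Event 5: SEND 1->0: VV[1][1]++ -> VV[1]=[0, 4, 1, 0], msg_vec=[0, 4, 1, 0]; VV[0]=max(VV[0],msg_vec) then VV[0][0]++ -> VV[0]=[1, 4, 1, 0]
Event 6: LOCAL 2: VV[2][2]++ -> VV[2]=[0, 0, 2, 0]
Event 7: LOCAL 3: VV[3][3]++ -> VV[3]=[0, 0, 0, 2]
Event 8: LOCAL 0: VV[0][0]++ -> VV[0]=[2, 4, 1, 0]
Event 3 stamp: [0, 3, 1, 0]
Event 7 stamp: [0, 0, 0, 2]
[0, 3, 1, 0] <= [0, 0, 0, 2]? False. Equal? False. Happens-before: False

Answer: no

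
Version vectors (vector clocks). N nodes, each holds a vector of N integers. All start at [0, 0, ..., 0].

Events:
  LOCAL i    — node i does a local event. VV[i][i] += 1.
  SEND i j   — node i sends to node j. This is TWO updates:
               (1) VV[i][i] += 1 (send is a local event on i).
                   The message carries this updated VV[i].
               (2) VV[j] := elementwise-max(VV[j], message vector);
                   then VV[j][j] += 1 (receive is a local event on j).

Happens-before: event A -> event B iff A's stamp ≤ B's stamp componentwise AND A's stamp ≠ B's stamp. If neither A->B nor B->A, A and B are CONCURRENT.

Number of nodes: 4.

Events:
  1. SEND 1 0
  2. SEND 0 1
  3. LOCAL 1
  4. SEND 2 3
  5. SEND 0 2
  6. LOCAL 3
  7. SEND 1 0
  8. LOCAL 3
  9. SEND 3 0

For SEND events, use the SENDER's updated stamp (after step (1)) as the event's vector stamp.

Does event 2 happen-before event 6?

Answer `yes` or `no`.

Answer: no

Derivation:
Initial: VV[0]=[0, 0, 0, 0]
Initial: VV[1]=[0, 0, 0, 0]
Initial: VV[2]=[0, 0, 0, 0]
Initial: VV[3]=[0, 0, 0, 0]
Event 1: SEND 1->0: VV[1][1]++ -> VV[1]=[0, 1, 0, 0], msg_vec=[0, 1, 0, 0]; VV[0]=max(VV[0],msg_vec) then VV[0][0]++ -> VV[0]=[1, 1, 0, 0]
Event 2: SEND 0->1: VV[0][0]++ -> VV[0]=[2, 1, 0, 0], msg_vec=[2, 1, 0, 0]; VV[1]=max(VV[1],msg_vec) then VV[1][1]++ -> VV[1]=[2, 2, 0, 0]
Event 3: LOCAL 1: VV[1][1]++ -> VV[1]=[2, 3, 0, 0]
Event 4: SEND 2->3: VV[2][2]++ -> VV[2]=[0, 0, 1, 0], msg_vec=[0, 0, 1, 0]; VV[3]=max(VV[3],msg_vec) then VV[3][3]++ -> VV[3]=[0, 0, 1, 1]
Event 5: SEND 0->2: VV[0][0]++ -> VV[0]=[3, 1, 0, 0], msg_vec=[3, 1, 0, 0]; VV[2]=max(VV[2],msg_vec) then VV[2][2]++ -> VV[2]=[3, 1, 2, 0]
Event 6: LOCAL 3: VV[3][3]++ -> VV[3]=[0, 0, 1, 2]
Event 7: SEND 1->0: VV[1][1]++ -> VV[1]=[2, 4, 0, 0], msg_vec=[2, 4, 0, 0]; VV[0]=max(VV[0],msg_vec) then VV[0][0]++ -> VV[0]=[4, 4, 0, 0]
Event 8: LOCAL 3: VV[3][3]++ -> VV[3]=[0, 0, 1, 3]
Event 9: SEND 3->0: VV[3][3]++ -> VV[3]=[0, 0, 1, 4], msg_vec=[0, 0, 1, 4]; VV[0]=max(VV[0],msg_vec) then VV[0][0]++ -> VV[0]=[5, 4, 1, 4]
Event 2 stamp: [2, 1, 0, 0]
Event 6 stamp: [0, 0, 1, 2]
[2, 1, 0, 0] <= [0, 0, 1, 2]? False. Equal? False. Happens-before: False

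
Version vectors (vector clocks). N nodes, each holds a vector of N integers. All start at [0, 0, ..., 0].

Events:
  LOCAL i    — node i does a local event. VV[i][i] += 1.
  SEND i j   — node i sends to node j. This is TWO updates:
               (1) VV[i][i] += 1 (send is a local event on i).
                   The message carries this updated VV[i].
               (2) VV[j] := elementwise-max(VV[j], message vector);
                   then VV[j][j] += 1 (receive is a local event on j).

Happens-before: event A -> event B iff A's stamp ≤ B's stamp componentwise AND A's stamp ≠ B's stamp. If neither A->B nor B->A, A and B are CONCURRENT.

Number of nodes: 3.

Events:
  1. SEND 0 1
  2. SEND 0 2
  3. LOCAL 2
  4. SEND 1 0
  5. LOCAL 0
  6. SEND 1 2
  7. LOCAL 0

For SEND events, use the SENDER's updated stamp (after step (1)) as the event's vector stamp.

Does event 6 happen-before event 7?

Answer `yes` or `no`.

Answer: no

Derivation:
Initial: VV[0]=[0, 0, 0]
Initial: VV[1]=[0, 0, 0]
Initial: VV[2]=[0, 0, 0]
Event 1: SEND 0->1: VV[0][0]++ -> VV[0]=[1, 0, 0], msg_vec=[1, 0, 0]; VV[1]=max(VV[1],msg_vec) then VV[1][1]++ -> VV[1]=[1, 1, 0]
Event 2: SEND 0->2: VV[0][0]++ -> VV[0]=[2, 0, 0], msg_vec=[2, 0, 0]; VV[2]=max(VV[2],msg_vec) then VV[2][2]++ -> VV[2]=[2, 0, 1]
Event 3: LOCAL 2: VV[2][2]++ -> VV[2]=[2, 0, 2]
Event 4: SEND 1->0: VV[1][1]++ -> VV[1]=[1, 2, 0], msg_vec=[1, 2, 0]; VV[0]=max(VV[0],msg_vec) then VV[0][0]++ -> VV[0]=[3, 2, 0]
Event 5: LOCAL 0: VV[0][0]++ -> VV[0]=[4, 2, 0]
Event 6: SEND 1->2: VV[1][1]++ -> VV[1]=[1, 3, 0], msg_vec=[1, 3, 0]; VV[2]=max(VV[2],msg_vec) then VV[2][2]++ -> VV[2]=[2, 3, 3]
Event 7: LOCAL 0: VV[0][0]++ -> VV[0]=[5, 2, 0]
Event 6 stamp: [1, 3, 0]
Event 7 stamp: [5, 2, 0]
[1, 3, 0] <= [5, 2, 0]? False. Equal? False. Happens-before: False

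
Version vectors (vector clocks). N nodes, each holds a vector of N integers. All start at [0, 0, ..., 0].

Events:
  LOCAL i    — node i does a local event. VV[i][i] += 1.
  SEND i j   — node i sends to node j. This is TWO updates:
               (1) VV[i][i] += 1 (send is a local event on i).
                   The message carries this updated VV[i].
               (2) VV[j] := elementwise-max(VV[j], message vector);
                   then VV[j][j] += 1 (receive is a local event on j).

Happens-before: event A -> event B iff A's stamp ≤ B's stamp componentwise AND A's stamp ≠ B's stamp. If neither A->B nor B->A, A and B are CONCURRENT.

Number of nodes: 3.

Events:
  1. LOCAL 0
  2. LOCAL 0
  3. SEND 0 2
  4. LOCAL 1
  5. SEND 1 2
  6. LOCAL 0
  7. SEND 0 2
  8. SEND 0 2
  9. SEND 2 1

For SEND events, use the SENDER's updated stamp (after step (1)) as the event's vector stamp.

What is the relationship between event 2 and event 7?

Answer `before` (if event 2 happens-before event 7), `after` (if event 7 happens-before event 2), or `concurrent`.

Initial: VV[0]=[0, 0, 0]
Initial: VV[1]=[0, 0, 0]
Initial: VV[2]=[0, 0, 0]
Event 1: LOCAL 0: VV[0][0]++ -> VV[0]=[1, 0, 0]
Event 2: LOCAL 0: VV[0][0]++ -> VV[0]=[2, 0, 0]
Event 3: SEND 0->2: VV[0][0]++ -> VV[0]=[3, 0, 0], msg_vec=[3, 0, 0]; VV[2]=max(VV[2],msg_vec) then VV[2][2]++ -> VV[2]=[3, 0, 1]
Event 4: LOCAL 1: VV[1][1]++ -> VV[1]=[0, 1, 0]
Event 5: SEND 1->2: VV[1][1]++ -> VV[1]=[0, 2, 0], msg_vec=[0, 2, 0]; VV[2]=max(VV[2],msg_vec) then VV[2][2]++ -> VV[2]=[3, 2, 2]
Event 6: LOCAL 0: VV[0][0]++ -> VV[0]=[4, 0, 0]
Event 7: SEND 0->2: VV[0][0]++ -> VV[0]=[5, 0, 0], msg_vec=[5, 0, 0]; VV[2]=max(VV[2],msg_vec) then VV[2][2]++ -> VV[2]=[5, 2, 3]
Event 8: SEND 0->2: VV[0][0]++ -> VV[0]=[6, 0, 0], msg_vec=[6, 0, 0]; VV[2]=max(VV[2],msg_vec) then VV[2][2]++ -> VV[2]=[6, 2, 4]
Event 9: SEND 2->1: VV[2][2]++ -> VV[2]=[6, 2, 5], msg_vec=[6, 2, 5]; VV[1]=max(VV[1],msg_vec) then VV[1][1]++ -> VV[1]=[6, 3, 5]
Event 2 stamp: [2, 0, 0]
Event 7 stamp: [5, 0, 0]
[2, 0, 0] <= [5, 0, 0]? True
[5, 0, 0] <= [2, 0, 0]? False
Relation: before

Answer: before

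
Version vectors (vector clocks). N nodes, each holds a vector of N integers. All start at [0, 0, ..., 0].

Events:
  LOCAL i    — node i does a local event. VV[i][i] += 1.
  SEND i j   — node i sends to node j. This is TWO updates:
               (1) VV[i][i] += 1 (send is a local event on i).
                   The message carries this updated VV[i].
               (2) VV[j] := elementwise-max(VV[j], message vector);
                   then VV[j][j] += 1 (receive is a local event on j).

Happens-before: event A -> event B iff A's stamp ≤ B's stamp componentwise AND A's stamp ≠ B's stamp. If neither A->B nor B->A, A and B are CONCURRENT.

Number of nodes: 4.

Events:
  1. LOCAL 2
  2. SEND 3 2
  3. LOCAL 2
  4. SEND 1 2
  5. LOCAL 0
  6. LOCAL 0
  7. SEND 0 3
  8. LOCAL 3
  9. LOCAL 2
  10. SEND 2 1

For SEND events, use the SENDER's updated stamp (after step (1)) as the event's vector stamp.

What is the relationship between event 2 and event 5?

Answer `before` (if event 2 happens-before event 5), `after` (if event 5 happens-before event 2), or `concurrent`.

Initial: VV[0]=[0, 0, 0, 0]
Initial: VV[1]=[0, 0, 0, 0]
Initial: VV[2]=[0, 0, 0, 0]
Initial: VV[3]=[0, 0, 0, 0]
Event 1: LOCAL 2: VV[2][2]++ -> VV[2]=[0, 0, 1, 0]
Event 2: SEND 3->2: VV[3][3]++ -> VV[3]=[0, 0, 0, 1], msg_vec=[0, 0, 0, 1]; VV[2]=max(VV[2],msg_vec) then VV[2][2]++ -> VV[2]=[0, 0, 2, 1]
Event 3: LOCAL 2: VV[2][2]++ -> VV[2]=[0, 0, 3, 1]
Event 4: SEND 1->2: VV[1][1]++ -> VV[1]=[0, 1, 0, 0], msg_vec=[0, 1, 0, 0]; VV[2]=max(VV[2],msg_vec) then VV[2][2]++ -> VV[2]=[0, 1, 4, 1]
Event 5: LOCAL 0: VV[0][0]++ -> VV[0]=[1, 0, 0, 0]
Event 6: LOCAL 0: VV[0][0]++ -> VV[0]=[2, 0, 0, 0]
Event 7: SEND 0->3: VV[0][0]++ -> VV[0]=[3, 0, 0, 0], msg_vec=[3, 0, 0, 0]; VV[3]=max(VV[3],msg_vec) then VV[3][3]++ -> VV[3]=[3, 0, 0, 2]
Event 8: LOCAL 3: VV[3][3]++ -> VV[3]=[3, 0, 0, 3]
Event 9: LOCAL 2: VV[2][2]++ -> VV[2]=[0, 1, 5, 1]
Event 10: SEND 2->1: VV[2][2]++ -> VV[2]=[0, 1, 6, 1], msg_vec=[0, 1, 6, 1]; VV[1]=max(VV[1],msg_vec) then VV[1][1]++ -> VV[1]=[0, 2, 6, 1]
Event 2 stamp: [0, 0, 0, 1]
Event 5 stamp: [1, 0, 0, 0]
[0, 0, 0, 1] <= [1, 0, 0, 0]? False
[1, 0, 0, 0] <= [0, 0, 0, 1]? False
Relation: concurrent

Answer: concurrent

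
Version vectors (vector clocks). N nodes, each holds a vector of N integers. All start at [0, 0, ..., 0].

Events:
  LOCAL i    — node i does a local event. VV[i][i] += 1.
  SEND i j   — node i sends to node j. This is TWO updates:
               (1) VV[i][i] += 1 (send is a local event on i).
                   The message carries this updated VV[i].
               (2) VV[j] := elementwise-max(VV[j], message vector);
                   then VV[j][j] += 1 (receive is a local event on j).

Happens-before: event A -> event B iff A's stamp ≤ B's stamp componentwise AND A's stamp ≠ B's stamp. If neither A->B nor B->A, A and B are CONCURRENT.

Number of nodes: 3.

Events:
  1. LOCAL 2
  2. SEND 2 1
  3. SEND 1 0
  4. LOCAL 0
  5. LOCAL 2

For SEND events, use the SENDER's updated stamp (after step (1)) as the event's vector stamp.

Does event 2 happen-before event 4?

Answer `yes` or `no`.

Initial: VV[0]=[0, 0, 0]
Initial: VV[1]=[0, 0, 0]
Initial: VV[2]=[0, 0, 0]
Event 1: LOCAL 2: VV[2][2]++ -> VV[2]=[0, 0, 1]
Event 2: SEND 2->1: VV[2][2]++ -> VV[2]=[0, 0, 2], msg_vec=[0, 0, 2]; VV[1]=max(VV[1],msg_vec) then VV[1][1]++ -> VV[1]=[0, 1, 2]
Event 3: SEND 1->0: VV[1][1]++ -> VV[1]=[0, 2, 2], msg_vec=[0, 2, 2]; VV[0]=max(VV[0],msg_vec) then VV[0][0]++ -> VV[0]=[1, 2, 2]
Event 4: LOCAL 0: VV[0][0]++ -> VV[0]=[2, 2, 2]
Event 5: LOCAL 2: VV[2][2]++ -> VV[2]=[0, 0, 3]
Event 2 stamp: [0, 0, 2]
Event 4 stamp: [2, 2, 2]
[0, 0, 2] <= [2, 2, 2]? True. Equal? False. Happens-before: True

Answer: yes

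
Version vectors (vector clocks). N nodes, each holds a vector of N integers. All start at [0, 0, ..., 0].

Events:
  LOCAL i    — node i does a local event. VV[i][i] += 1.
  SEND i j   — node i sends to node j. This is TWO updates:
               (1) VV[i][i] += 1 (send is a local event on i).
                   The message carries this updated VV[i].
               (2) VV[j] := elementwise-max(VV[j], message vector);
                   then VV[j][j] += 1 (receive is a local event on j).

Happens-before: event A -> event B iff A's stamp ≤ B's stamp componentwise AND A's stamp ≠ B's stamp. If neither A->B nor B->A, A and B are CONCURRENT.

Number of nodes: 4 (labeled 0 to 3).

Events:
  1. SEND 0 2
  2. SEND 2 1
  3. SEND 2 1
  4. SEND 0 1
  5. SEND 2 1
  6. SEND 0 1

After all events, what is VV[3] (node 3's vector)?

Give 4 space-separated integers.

Initial: VV[0]=[0, 0, 0, 0]
Initial: VV[1]=[0, 0, 0, 0]
Initial: VV[2]=[0, 0, 0, 0]
Initial: VV[3]=[0, 0, 0, 0]
Event 1: SEND 0->2: VV[0][0]++ -> VV[0]=[1, 0, 0, 0], msg_vec=[1, 0, 0, 0]; VV[2]=max(VV[2],msg_vec) then VV[2][2]++ -> VV[2]=[1, 0, 1, 0]
Event 2: SEND 2->1: VV[2][2]++ -> VV[2]=[1, 0, 2, 0], msg_vec=[1, 0, 2, 0]; VV[1]=max(VV[1],msg_vec) then VV[1][1]++ -> VV[1]=[1, 1, 2, 0]
Event 3: SEND 2->1: VV[2][2]++ -> VV[2]=[1, 0, 3, 0], msg_vec=[1, 0, 3, 0]; VV[1]=max(VV[1],msg_vec) then VV[1][1]++ -> VV[1]=[1, 2, 3, 0]
Event 4: SEND 0->1: VV[0][0]++ -> VV[0]=[2, 0, 0, 0], msg_vec=[2, 0, 0, 0]; VV[1]=max(VV[1],msg_vec) then VV[1][1]++ -> VV[1]=[2, 3, 3, 0]
Event 5: SEND 2->1: VV[2][2]++ -> VV[2]=[1, 0, 4, 0], msg_vec=[1, 0, 4, 0]; VV[1]=max(VV[1],msg_vec) then VV[1][1]++ -> VV[1]=[2, 4, 4, 0]
Event 6: SEND 0->1: VV[0][0]++ -> VV[0]=[3, 0, 0, 0], msg_vec=[3, 0, 0, 0]; VV[1]=max(VV[1],msg_vec) then VV[1][1]++ -> VV[1]=[3, 5, 4, 0]
Final vectors: VV[0]=[3, 0, 0, 0]; VV[1]=[3, 5, 4, 0]; VV[2]=[1, 0, 4, 0]; VV[3]=[0, 0, 0, 0]

Answer: 0 0 0 0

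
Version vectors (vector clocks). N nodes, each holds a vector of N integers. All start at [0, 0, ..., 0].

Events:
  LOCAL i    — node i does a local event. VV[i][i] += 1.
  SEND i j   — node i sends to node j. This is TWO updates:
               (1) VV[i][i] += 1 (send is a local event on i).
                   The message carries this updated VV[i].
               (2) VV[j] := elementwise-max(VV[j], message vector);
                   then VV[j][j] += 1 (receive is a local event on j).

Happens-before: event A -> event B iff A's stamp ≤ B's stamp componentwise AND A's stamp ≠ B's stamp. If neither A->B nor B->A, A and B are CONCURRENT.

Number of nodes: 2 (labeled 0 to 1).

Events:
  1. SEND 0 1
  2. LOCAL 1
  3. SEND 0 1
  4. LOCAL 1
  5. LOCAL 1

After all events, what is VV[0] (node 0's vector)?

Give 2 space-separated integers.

Answer: 2 0

Derivation:
Initial: VV[0]=[0, 0]
Initial: VV[1]=[0, 0]
Event 1: SEND 0->1: VV[0][0]++ -> VV[0]=[1, 0], msg_vec=[1, 0]; VV[1]=max(VV[1],msg_vec) then VV[1][1]++ -> VV[1]=[1, 1]
Event 2: LOCAL 1: VV[1][1]++ -> VV[1]=[1, 2]
Event 3: SEND 0->1: VV[0][0]++ -> VV[0]=[2, 0], msg_vec=[2, 0]; VV[1]=max(VV[1],msg_vec) then VV[1][1]++ -> VV[1]=[2, 3]
Event 4: LOCAL 1: VV[1][1]++ -> VV[1]=[2, 4]
Event 5: LOCAL 1: VV[1][1]++ -> VV[1]=[2, 5]
Final vectors: VV[0]=[2, 0]; VV[1]=[2, 5]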